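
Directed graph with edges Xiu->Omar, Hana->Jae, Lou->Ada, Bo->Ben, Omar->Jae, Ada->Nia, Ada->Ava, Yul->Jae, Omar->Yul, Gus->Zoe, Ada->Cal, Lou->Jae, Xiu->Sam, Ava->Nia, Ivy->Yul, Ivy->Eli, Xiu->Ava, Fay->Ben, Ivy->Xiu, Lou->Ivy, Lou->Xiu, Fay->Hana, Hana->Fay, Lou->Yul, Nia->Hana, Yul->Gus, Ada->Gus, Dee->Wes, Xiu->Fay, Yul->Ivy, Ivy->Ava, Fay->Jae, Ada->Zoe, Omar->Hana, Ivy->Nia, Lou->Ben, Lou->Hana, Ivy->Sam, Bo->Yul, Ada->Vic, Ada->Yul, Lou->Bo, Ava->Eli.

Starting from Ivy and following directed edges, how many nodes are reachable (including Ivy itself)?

BFS from Ivy visits: Ivy, Yul, Xiu, Sam, Nia, Eli, Ava, Jae, Gus, Omar, Fay, Hana, Zoe, Ben
Reachable nodes: 14 of 21 total.

14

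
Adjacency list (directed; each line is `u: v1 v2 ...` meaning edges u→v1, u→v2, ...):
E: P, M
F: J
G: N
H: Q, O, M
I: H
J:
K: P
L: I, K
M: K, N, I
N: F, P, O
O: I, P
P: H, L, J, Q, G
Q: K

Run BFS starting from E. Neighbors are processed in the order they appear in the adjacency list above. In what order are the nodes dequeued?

Visit E; enqueue P, M → queue [P, M]
Visit P; enqueue H, L, J, Q, G → queue [M, H, L, J, Q, G]
Visit M; enqueue K, N, I → queue [H, L, J, Q, G, K, N, I]
Visit H; enqueue O → queue [L, J, Q, G, K, N, I, O]
Visit L → queue [J, Q, G, K, N, I, O]
Visit J → queue [Q, G, K, N, I, O]
Visit Q → queue [G, K, N, I, O]
Visit G → queue [K, N, I, O]
Visit K → queue [N, I, O]
Visit N; enqueue F → queue [I, O, F]
Visit I → queue [O, F]
Visit O → queue [F]
Visit F → queue []

E, P, M, H, L, J, Q, G, K, N, I, O, F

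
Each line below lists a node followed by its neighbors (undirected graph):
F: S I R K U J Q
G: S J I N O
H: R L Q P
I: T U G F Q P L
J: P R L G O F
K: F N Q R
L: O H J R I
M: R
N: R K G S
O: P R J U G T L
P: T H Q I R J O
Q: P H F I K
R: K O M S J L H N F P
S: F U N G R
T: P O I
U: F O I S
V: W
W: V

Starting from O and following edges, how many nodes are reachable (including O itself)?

BFS from O visits: O, G, J, L, P, R, T, U, I, N, S, F, H, Q, K, M
Reachable nodes: 16 of 18 total.

16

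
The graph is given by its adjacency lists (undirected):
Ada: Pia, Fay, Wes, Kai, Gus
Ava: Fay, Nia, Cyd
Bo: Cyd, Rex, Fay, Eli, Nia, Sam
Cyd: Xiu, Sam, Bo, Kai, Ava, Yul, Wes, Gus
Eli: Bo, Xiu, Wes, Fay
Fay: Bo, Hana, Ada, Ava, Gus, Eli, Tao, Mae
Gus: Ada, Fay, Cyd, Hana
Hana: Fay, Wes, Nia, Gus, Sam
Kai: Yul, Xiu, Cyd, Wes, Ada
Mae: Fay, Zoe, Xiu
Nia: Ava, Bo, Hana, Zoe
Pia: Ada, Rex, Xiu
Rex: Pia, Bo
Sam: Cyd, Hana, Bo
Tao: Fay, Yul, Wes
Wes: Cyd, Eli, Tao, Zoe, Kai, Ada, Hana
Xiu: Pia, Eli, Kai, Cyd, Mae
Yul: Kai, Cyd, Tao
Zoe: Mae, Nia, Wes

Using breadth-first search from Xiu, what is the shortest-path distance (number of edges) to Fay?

Level 0: Xiu
Level 1: Cyd, Eli, Kai, Mae, Pia
Level 2: Ada, Ava, Bo, Fay, Gus, Rex, Sam, Wes, Yul, Zoe
Level 3: Hana, Nia, Tao
Fay first appears at level 2.

2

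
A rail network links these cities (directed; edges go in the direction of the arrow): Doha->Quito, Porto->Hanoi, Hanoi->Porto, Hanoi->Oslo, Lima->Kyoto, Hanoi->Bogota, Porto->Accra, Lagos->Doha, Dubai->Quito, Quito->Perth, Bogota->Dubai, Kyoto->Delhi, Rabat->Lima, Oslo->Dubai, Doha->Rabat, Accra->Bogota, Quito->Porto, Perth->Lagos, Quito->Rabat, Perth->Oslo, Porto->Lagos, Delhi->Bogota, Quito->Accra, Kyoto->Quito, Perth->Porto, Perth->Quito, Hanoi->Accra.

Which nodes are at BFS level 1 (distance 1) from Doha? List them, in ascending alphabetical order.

Quito, Rabat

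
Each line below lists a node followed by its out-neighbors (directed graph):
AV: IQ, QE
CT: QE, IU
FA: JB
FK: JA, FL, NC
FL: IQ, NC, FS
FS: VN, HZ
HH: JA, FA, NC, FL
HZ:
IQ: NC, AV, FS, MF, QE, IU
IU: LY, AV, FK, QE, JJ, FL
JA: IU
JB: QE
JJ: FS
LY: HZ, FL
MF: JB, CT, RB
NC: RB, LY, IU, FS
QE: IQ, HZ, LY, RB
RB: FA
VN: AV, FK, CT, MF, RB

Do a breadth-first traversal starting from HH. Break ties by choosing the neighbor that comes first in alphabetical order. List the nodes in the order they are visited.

HH → FA → FL → JA → NC → JB → FS → IQ → IU → LY → RB → QE → HZ → VN → AV → MF → FK → JJ → CT

Visit HH; enqueue FA, FL, JA, NC → queue [FA, FL, JA, NC]
Visit FA; enqueue JB → queue [FL, JA, NC, JB]
Visit FL; enqueue FS, IQ → queue [JA, NC, JB, FS, IQ]
Visit JA; enqueue IU → queue [NC, JB, FS, IQ, IU]
Visit NC; enqueue LY, RB → queue [JB, FS, IQ, IU, LY, RB]
Visit JB; enqueue QE → queue [FS, IQ, IU, LY, RB, QE]
Visit FS; enqueue HZ, VN → queue [IQ, IU, LY, RB, QE, HZ, VN]
Visit IQ; enqueue AV, MF → queue [IU, LY, RB, QE, HZ, VN, AV, MF]
Visit IU; enqueue FK, JJ → queue [LY, RB, QE, HZ, VN, AV, MF, FK, JJ]
Visit LY → queue [RB, QE, HZ, VN, AV, MF, FK, JJ]
Visit RB → queue [QE, HZ, VN, AV, MF, FK, JJ]
Visit QE → queue [HZ, VN, AV, MF, FK, JJ]
Visit HZ → queue [VN, AV, MF, FK, JJ]
Visit VN; enqueue CT → queue [AV, MF, FK, JJ, CT]
Visit AV → queue [MF, FK, JJ, CT]
Visit MF → queue [FK, JJ, CT]
Visit FK → queue [JJ, CT]
Visit JJ → queue [CT]
Visit CT → queue []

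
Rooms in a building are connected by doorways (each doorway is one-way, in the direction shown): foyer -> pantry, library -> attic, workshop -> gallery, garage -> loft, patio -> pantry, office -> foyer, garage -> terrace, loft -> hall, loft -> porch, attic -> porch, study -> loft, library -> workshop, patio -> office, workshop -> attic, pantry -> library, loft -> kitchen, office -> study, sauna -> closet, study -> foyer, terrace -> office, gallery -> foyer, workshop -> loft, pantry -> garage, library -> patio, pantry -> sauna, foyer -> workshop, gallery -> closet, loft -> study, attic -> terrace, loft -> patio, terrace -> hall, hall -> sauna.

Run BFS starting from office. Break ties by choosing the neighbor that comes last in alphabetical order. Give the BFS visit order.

office, study, foyer, loft, workshop, pantry, porch, patio, kitchen, hall, gallery, attic, sauna, library, garage, closet, terrace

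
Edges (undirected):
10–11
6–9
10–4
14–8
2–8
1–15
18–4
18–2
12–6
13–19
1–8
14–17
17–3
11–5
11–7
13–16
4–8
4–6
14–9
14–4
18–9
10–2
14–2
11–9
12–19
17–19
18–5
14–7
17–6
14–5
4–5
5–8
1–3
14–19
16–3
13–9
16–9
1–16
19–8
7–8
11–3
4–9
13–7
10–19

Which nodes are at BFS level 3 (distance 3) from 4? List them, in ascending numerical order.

Level 0: 4
Level 1: 5, 6, 8, 9, 10, 14, 18
Level 2: 1, 2, 7, 11, 12, 13, 16, 17, 19
Level 3: 3, 15

3, 15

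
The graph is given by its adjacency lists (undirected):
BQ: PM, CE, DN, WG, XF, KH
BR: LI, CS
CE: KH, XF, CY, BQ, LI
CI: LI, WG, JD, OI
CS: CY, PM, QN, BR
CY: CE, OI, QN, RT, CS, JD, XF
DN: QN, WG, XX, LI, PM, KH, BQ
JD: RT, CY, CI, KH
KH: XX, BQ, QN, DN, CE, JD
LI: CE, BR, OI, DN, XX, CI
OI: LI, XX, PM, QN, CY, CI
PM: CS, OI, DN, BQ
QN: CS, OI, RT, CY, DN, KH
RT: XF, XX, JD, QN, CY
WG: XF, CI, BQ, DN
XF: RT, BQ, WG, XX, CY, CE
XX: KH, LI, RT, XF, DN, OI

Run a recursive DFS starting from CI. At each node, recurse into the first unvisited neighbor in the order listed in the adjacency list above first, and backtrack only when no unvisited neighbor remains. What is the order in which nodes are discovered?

CI, LI, CE, KH, XX, RT, XF, BQ, PM, CS, CY, OI, QN, DN, WG, JD, BR

Visit CI
CI → LI
LI → CE
CE → KH
KH → XX
XX → RT
RT → XF
XF → BQ
BQ → PM
PM → CS
CS → CY
CY → OI
OI → QN
QN → DN
DN → WG
CY → JD
CS → BR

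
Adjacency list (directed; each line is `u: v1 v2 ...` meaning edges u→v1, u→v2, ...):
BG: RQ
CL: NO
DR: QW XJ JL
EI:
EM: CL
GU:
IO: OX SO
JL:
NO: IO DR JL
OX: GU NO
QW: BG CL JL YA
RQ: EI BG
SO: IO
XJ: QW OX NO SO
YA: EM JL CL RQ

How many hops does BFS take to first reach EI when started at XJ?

4

Level 0: XJ
Level 1: NO, OX, QW, SO
Level 2: BG, CL, DR, GU, IO, JL, YA
Level 3: EM, RQ
Level 4: EI
EI first appears at level 4.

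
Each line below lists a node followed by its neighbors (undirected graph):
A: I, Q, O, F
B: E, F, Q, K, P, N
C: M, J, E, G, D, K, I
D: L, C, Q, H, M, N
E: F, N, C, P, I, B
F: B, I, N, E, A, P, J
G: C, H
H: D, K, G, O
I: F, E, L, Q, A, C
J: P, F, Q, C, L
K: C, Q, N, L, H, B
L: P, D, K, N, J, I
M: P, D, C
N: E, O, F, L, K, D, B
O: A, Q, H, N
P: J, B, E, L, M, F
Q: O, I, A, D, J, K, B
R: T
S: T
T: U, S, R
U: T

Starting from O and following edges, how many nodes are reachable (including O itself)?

17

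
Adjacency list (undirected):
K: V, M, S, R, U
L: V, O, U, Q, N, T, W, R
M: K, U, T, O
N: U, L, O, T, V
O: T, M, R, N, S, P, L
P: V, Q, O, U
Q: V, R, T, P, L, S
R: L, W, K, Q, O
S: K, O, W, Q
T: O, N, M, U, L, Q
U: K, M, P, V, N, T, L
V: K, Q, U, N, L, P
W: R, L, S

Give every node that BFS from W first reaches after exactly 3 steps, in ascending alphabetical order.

M, P

Level 0: W
Level 1: L, R, S
Level 2: K, N, O, Q, T, U, V
Level 3: M, P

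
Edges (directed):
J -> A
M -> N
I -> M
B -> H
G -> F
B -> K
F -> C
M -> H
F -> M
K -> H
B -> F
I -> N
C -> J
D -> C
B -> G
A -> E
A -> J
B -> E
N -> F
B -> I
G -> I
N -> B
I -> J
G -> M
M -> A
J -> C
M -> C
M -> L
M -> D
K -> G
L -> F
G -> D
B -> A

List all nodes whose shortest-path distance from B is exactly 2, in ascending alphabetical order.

C, D, J, M, N

Level 0: B
Level 1: A, E, F, G, H, I, K
Level 2: C, D, J, M, N
Level 3: L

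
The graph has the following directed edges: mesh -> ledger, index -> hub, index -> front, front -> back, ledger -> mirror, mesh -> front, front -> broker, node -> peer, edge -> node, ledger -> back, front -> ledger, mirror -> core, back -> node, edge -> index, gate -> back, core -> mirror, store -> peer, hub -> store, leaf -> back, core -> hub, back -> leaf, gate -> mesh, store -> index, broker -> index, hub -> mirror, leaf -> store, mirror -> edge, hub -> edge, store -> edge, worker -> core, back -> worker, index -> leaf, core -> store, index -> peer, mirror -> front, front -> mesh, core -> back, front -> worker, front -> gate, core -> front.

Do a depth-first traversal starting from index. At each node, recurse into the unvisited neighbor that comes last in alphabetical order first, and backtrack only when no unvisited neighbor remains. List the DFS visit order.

Visit index
index → peer
index → leaf
leaf → store
store → edge
edge → node
leaf → back
back → worker
worker → core
core → mirror
mirror → front
front → mesh
mesh → ledger
front → gate
front → broker
core → hub

index → peer → leaf → store → edge → node → back → worker → core → mirror → front → mesh → ledger → gate → broker → hub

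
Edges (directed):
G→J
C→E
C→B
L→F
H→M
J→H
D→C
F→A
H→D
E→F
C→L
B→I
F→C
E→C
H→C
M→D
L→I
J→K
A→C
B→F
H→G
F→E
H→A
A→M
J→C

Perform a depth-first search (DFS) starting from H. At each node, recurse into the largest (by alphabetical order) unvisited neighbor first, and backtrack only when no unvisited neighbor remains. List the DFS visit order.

H, M, D, C, L, I, F, E, A, B, G, J, K

Visit H
H → M
M → D
D → C
C → L
L → I
L → F
F → E
F → A
C → B
H → G
G → J
J → K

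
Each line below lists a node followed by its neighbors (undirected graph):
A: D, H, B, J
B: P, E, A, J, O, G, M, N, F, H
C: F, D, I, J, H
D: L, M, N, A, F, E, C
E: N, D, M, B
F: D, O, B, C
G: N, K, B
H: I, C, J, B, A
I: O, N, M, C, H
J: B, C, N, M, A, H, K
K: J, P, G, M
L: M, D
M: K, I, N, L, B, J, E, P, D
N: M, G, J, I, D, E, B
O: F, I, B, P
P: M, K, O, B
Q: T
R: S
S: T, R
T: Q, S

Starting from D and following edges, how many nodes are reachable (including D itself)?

16

BFS from D visits: D, L, M, N, A, F, E, C, K, I, B, J, P, G, H, O
Reachable nodes: 16 of 20 total.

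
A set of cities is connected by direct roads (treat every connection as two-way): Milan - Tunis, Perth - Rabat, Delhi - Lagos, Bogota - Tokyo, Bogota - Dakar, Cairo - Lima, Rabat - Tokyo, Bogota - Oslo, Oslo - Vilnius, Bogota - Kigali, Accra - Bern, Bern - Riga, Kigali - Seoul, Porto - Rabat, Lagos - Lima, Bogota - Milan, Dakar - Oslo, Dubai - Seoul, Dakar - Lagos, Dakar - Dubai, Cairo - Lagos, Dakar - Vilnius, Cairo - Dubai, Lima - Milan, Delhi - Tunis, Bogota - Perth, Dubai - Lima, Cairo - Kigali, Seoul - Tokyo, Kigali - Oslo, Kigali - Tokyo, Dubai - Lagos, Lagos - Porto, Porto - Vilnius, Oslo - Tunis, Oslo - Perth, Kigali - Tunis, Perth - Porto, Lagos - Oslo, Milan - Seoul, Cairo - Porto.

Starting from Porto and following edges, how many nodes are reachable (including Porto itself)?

17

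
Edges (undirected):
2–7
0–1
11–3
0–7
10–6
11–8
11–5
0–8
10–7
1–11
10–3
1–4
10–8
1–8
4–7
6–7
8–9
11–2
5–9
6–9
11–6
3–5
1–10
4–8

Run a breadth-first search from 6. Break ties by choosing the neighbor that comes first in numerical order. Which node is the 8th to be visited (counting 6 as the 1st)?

Visit 6; enqueue 7, 9, 10, 11 → queue [7, 9, 10, 11]
Visit 7; enqueue 0, 2, 4 → queue [9, 10, 11, 0, 2, 4]
Visit 9; enqueue 5, 8 → queue [10, 11, 0, 2, 4, 5, 8]
Visit 10; enqueue 1, 3 → queue [11, 0, 2, 4, 5, 8, 1, 3]
Visit 11 → queue [0, 2, 4, 5, 8, 1, 3]
Visit 0 → queue [2, 4, 5, 8, 1, 3]
Visit 2 → queue [4, 5, 8, 1, 3]
Visit 4 → queue [5, 8, 1, 3]
Visit 5 → queue [8, 1, 3]
Visit 8 → queue [1, 3]
Visit 1 → queue [3]
Visit 3 → queue []

Visit order: 6, 7, 9, 10, 11, 0, 2, 4, 5, 8, 1, 3

4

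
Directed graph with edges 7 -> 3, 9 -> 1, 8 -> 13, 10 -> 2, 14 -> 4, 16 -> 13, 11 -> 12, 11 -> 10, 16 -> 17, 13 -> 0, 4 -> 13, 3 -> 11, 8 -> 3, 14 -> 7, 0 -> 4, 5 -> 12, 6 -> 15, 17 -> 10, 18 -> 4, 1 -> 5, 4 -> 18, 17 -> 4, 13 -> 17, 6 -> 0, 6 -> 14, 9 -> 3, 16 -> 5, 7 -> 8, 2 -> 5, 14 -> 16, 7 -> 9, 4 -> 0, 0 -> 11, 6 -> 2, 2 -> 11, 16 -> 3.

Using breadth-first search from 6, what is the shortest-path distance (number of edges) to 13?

Level 0: 6
Level 1: 0, 2, 14, 15
Level 2: 4, 5, 7, 11, 16
Level 3: 3, 8, 9, 10, 12, 13, 17, 18
Level 4: 1
13 first appears at level 3.

3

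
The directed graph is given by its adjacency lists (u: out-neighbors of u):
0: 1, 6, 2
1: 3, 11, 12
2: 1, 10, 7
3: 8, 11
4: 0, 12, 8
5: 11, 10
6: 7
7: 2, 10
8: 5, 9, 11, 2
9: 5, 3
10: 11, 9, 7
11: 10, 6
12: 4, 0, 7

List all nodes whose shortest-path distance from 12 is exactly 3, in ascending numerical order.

Level 0: 12
Level 1: 0, 4, 7
Level 2: 1, 2, 6, 8, 10
Level 3: 3, 5, 9, 11

3, 5, 9, 11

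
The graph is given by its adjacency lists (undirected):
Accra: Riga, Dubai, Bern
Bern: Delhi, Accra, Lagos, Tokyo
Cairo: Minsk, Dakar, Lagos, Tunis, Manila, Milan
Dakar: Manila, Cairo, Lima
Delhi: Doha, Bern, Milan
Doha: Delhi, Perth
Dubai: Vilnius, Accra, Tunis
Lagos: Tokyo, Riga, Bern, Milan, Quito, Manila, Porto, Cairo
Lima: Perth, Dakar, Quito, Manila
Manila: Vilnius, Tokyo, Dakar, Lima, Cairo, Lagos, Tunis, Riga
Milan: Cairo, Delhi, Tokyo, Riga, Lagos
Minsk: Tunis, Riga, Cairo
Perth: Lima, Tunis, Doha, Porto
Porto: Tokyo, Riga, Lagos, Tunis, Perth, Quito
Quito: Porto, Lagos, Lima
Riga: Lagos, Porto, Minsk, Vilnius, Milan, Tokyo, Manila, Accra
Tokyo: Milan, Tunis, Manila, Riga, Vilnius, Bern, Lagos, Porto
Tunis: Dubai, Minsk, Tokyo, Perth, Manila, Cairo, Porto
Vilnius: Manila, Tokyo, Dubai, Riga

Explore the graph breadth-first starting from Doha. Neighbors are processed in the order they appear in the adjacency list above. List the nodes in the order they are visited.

Visit Doha; enqueue Delhi, Perth → queue [Delhi, Perth]
Visit Delhi; enqueue Bern, Milan → queue [Perth, Bern, Milan]
Visit Perth; enqueue Lima, Tunis, Porto → queue [Bern, Milan, Lima, Tunis, Porto]
Visit Bern; enqueue Accra, Lagos, Tokyo → queue [Milan, Lima, Tunis, Porto, Accra, Lagos, Tokyo]
Visit Milan; enqueue Cairo, Riga → queue [Lima, Tunis, Porto, Accra, Lagos, Tokyo, Cairo, Riga]
Visit Lima; enqueue Dakar, Quito, Manila → queue [Tunis, Porto, Accra, Lagos, Tokyo, Cairo, Riga, Dakar, Quito, Manila]
Visit Tunis; enqueue Dubai, Minsk → queue [Porto, Accra, Lagos, Tokyo, Cairo, Riga, Dakar, Quito, Manila, Dubai, Minsk]
Visit Porto → queue [Accra, Lagos, Tokyo, Cairo, Riga, Dakar, Quito, Manila, Dubai, Minsk]
Visit Accra → queue [Lagos, Tokyo, Cairo, Riga, Dakar, Quito, Manila, Dubai, Minsk]
Visit Lagos → queue [Tokyo, Cairo, Riga, Dakar, Quito, Manila, Dubai, Minsk]
Visit Tokyo; enqueue Vilnius → queue [Cairo, Riga, Dakar, Quito, Manila, Dubai, Minsk, Vilnius]
Visit Cairo → queue [Riga, Dakar, Quito, Manila, Dubai, Minsk, Vilnius]
Visit Riga → queue [Dakar, Quito, Manila, Dubai, Minsk, Vilnius]
Visit Dakar → queue [Quito, Manila, Dubai, Minsk, Vilnius]
Visit Quito → queue [Manila, Dubai, Minsk, Vilnius]
Visit Manila → queue [Dubai, Minsk, Vilnius]
Visit Dubai → queue [Minsk, Vilnius]
Visit Minsk → queue [Vilnius]
Visit Vilnius → queue []

Doha → Delhi → Perth → Bern → Milan → Lima → Tunis → Porto → Accra → Lagos → Tokyo → Cairo → Riga → Dakar → Quito → Manila → Dubai → Minsk → Vilnius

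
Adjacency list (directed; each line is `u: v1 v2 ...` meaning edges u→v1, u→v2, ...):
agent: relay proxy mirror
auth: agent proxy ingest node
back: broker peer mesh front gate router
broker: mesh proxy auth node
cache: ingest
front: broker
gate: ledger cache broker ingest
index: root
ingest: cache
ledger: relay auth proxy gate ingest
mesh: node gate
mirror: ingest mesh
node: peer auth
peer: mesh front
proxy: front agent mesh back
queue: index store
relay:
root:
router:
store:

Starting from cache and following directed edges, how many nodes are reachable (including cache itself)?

BFS from cache visits: cache, ingest
Reachable nodes: 2 of 20 total.

2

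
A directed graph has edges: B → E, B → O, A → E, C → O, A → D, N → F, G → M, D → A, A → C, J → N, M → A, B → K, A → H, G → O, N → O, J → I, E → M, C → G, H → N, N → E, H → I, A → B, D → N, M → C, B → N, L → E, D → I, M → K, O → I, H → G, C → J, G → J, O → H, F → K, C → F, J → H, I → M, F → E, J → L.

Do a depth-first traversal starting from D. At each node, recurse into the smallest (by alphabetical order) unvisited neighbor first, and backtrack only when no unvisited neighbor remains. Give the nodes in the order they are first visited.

D, A, B, E, M, C, F, K, G, J, H, I, N, O, L

Visit D
D → A
A → B
B → E
E → M
M → C
C → F
F → K
C → G
G → J
J → H
H → I
H → N
N → O
J → L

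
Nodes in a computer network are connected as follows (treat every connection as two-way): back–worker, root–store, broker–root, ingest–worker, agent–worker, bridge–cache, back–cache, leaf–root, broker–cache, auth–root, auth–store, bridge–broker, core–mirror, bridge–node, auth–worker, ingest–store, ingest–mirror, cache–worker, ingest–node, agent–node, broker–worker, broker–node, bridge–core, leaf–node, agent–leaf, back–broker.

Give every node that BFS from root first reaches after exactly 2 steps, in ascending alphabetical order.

Level 0: root
Level 1: auth, broker, leaf, store
Level 2: agent, back, bridge, cache, ingest, node, worker
Level 3: core, mirror

agent, back, bridge, cache, ingest, node, worker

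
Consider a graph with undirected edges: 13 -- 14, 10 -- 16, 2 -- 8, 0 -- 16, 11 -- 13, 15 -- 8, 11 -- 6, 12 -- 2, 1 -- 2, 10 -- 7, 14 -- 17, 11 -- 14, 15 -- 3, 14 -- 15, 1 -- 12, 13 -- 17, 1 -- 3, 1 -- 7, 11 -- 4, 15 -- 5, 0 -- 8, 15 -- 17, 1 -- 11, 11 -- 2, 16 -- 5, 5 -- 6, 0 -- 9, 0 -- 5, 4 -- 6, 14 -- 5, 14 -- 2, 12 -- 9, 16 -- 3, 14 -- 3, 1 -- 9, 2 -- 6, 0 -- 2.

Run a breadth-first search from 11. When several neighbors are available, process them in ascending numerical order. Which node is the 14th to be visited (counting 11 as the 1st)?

Visit 11; enqueue 1, 2, 4, 6, 13, 14 → queue [1, 2, 4, 6, 13, 14]
Visit 1; enqueue 3, 7, 9, 12 → queue [2, 4, 6, 13, 14, 3, 7, 9, 12]
Visit 2; enqueue 0, 8 → queue [4, 6, 13, 14, 3, 7, 9, 12, 0, 8]
Visit 4 → queue [6, 13, 14, 3, 7, 9, 12, 0, 8]
Visit 6; enqueue 5 → queue [13, 14, 3, 7, 9, 12, 0, 8, 5]
Visit 13; enqueue 17 → queue [14, 3, 7, 9, 12, 0, 8, 5, 17]
Visit 14; enqueue 15 → queue [3, 7, 9, 12, 0, 8, 5, 17, 15]
Visit 3; enqueue 16 → queue [7, 9, 12, 0, 8, 5, 17, 15, 16]
Visit 7; enqueue 10 → queue [9, 12, 0, 8, 5, 17, 15, 16, 10]
Visit 9 → queue [12, 0, 8, 5, 17, 15, 16, 10]
Visit 12 → queue [0, 8, 5, 17, 15, 16, 10]
Visit 0 → queue [8, 5, 17, 15, 16, 10]
Visit 8 → queue [5, 17, 15, 16, 10]
Visit 5 → queue [17, 15, 16, 10]
Visit 17 → queue [15, 16, 10]
Visit 15 → queue [16, 10]
Visit 16 → queue [10]
Visit 10 → queue []

Visit order: 11, 1, 2, 4, 6, 13, 14, 3, 7, 9, 12, 0, 8, 5, 17, 15, 16, 10

5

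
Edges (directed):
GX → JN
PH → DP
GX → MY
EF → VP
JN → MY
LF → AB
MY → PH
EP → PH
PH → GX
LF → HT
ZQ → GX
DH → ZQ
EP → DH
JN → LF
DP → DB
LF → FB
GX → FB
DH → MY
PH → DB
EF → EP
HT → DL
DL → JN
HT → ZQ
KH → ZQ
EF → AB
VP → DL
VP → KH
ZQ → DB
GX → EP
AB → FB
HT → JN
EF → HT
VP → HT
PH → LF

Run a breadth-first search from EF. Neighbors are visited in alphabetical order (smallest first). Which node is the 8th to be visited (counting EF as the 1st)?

PH

Visit EF; enqueue AB, EP, HT, VP → queue [AB, EP, HT, VP]
Visit AB; enqueue FB → queue [EP, HT, VP, FB]
Visit EP; enqueue DH, PH → queue [HT, VP, FB, DH, PH]
Visit HT; enqueue DL, JN, ZQ → queue [VP, FB, DH, PH, DL, JN, ZQ]
Visit VP; enqueue KH → queue [FB, DH, PH, DL, JN, ZQ, KH]
Visit FB → queue [DH, PH, DL, JN, ZQ, KH]
Visit DH; enqueue MY → queue [PH, DL, JN, ZQ, KH, MY]
Visit PH; enqueue DB, DP, GX, LF → queue [DL, JN, ZQ, KH, MY, DB, DP, GX, LF]
Visit DL → queue [JN, ZQ, KH, MY, DB, DP, GX, LF]
Visit JN → queue [ZQ, KH, MY, DB, DP, GX, LF]
Visit ZQ → queue [KH, MY, DB, DP, GX, LF]
Visit KH → queue [MY, DB, DP, GX, LF]
Visit MY → queue [DB, DP, GX, LF]
Visit DB → queue [DP, GX, LF]
Visit DP → queue [GX, LF]
Visit GX → queue [LF]
Visit LF → queue []

Visit order: EF, AB, EP, HT, VP, FB, DH, PH, DL, JN, ZQ, KH, MY, DB, DP, GX, LF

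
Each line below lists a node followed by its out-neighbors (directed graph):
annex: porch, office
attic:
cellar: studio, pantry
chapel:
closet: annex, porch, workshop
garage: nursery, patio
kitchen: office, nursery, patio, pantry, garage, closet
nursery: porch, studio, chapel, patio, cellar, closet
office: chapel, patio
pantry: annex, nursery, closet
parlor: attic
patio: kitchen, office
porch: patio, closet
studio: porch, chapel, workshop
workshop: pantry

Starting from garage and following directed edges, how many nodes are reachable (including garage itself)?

BFS from garage visits: garage, nursery, patio, cellar, chapel, closet, porch, studio, kitchen, office, pantry, annex, workshop
Reachable nodes: 13 of 15 total.

13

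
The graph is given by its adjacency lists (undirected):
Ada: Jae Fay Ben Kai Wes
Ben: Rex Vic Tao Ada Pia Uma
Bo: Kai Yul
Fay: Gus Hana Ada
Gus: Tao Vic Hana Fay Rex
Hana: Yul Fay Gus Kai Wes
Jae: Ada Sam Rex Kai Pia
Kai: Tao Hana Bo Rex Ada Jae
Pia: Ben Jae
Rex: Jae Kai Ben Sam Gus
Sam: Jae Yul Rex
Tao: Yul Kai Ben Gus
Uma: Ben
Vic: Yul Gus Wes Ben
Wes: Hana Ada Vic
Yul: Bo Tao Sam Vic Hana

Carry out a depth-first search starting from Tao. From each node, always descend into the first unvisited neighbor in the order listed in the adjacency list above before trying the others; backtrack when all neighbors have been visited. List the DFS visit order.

Visit Tao
Tao → Yul
Yul → Bo
Bo → Kai
Kai → Hana
Hana → Fay
Fay → Gus
Gus → Vic
Vic → Wes
Wes → Ada
Ada → Jae
Jae → Sam
Sam → Rex
Rex → Ben
Ben → Pia
Ben → Uma

Tao, Yul, Bo, Kai, Hana, Fay, Gus, Vic, Wes, Ada, Jae, Sam, Rex, Ben, Pia, Uma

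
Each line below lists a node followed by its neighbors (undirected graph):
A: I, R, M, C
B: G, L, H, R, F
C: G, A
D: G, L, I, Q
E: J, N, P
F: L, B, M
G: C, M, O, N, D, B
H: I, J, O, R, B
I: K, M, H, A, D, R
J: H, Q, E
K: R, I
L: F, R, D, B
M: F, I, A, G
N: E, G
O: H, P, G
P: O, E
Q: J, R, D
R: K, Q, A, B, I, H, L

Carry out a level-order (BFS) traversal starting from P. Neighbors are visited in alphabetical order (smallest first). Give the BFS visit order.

Visit P; enqueue E, O → queue [E, O]
Visit E; enqueue J, N → queue [O, J, N]
Visit O; enqueue G, H → queue [J, N, G, H]
Visit J; enqueue Q → queue [N, G, H, Q]
Visit N → queue [G, H, Q]
Visit G; enqueue B, C, D, M → queue [H, Q, B, C, D, M]
Visit H; enqueue I, R → queue [Q, B, C, D, M, I, R]
Visit Q → queue [B, C, D, M, I, R]
Visit B; enqueue F, L → queue [C, D, M, I, R, F, L]
Visit C; enqueue A → queue [D, M, I, R, F, L, A]
Visit D → queue [M, I, R, F, L, A]
Visit M → queue [I, R, F, L, A]
Visit I; enqueue K → queue [R, F, L, A, K]
Visit R → queue [F, L, A, K]
Visit F → queue [L, A, K]
Visit L → queue [A, K]
Visit A → queue [K]
Visit K → queue []

P -> E -> O -> J -> N -> G -> H -> Q -> B -> C -> D -> M -> I -> R -> F -> L -> A -> K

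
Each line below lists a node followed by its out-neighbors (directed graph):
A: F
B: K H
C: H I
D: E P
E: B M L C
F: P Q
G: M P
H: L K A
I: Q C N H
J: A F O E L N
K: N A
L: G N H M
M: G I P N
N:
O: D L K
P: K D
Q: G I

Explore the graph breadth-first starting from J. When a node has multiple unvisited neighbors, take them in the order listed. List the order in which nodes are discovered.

Visit J; enqueue A, F, O, E, L, N → queue [A, F, O, E, L, N]
Visit A → queue [F, O, E, L, N]
Visit F; enqueue P, Q → queue [O, E, L, N, P, Q]
Visit O; enqueue D, K → queue [E, L, N, P, Q, D, K]
Visit E; enqueue B, M, C → queue [L, N, P, Q, D, K, B, M, C]
Visit L; enqueue G, H → queue [N, P, Q, D, K, B, M, C, G, H]
Visit N → queue [P, Q, D, K, B, M, C, G, H]
Visit P → queue [Q, D, K, B, M, C, G, H]
Visit Q; enqueue I → queue [D, K, B, M, C, G, H, I]
Visit D → queue [K, B, M, C, G, H, I]
Visit K → queue [B, M, C, G, H, I]
Visit B → queue [M, C, G, H, I]
Visit M → queue [C, G, H, I]
Visit C → queue [G, H, I]
Visit G → queue [H, I]
Visit H → queue [I]
Visit I → queue []

J, A, F, O, E, L, N, P, Q, D, K, B, M, C, G, H, I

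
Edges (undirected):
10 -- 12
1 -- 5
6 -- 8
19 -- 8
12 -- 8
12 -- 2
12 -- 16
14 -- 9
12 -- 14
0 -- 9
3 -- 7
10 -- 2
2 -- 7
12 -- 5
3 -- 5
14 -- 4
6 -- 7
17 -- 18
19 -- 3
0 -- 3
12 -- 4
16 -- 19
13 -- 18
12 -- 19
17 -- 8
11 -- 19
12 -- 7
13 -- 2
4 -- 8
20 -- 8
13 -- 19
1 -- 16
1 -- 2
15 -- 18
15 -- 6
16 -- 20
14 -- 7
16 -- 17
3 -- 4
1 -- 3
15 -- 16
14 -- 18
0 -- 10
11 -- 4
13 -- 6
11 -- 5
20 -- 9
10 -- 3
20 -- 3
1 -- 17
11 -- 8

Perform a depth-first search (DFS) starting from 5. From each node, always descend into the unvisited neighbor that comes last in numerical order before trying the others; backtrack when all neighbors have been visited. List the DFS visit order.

5 → 12 → 19 → 16 → 20 → 9 → 14 → 18 → 17 → 8 → 11 → 4 → 3 → 10 → 2 → 13 → 6 → 15 → 7 → 1 → 0

Visit 5
5 → 12
12 → 19
19 → 16
16 → 20
20 → 9
9 → 14
14 → 18
18 → 17
17 → 8
8 → 11
11 → 4
4 → 3
3 → 10
10 → 2
2 → 13
13 → 6
6 → 15
6 → 7
2 → 1
10 → 0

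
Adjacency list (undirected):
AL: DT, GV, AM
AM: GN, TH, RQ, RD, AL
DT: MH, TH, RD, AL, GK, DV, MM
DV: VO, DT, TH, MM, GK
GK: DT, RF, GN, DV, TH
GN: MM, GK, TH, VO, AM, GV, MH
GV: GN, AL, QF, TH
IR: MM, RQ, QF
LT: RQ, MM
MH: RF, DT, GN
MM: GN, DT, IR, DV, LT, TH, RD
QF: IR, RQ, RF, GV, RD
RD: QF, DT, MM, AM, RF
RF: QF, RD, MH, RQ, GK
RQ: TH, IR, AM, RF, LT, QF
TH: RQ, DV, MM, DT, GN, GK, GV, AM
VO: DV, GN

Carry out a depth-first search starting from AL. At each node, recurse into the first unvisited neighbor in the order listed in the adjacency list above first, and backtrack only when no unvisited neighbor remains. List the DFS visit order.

AL -> DT -> MH -> RF -> QF -> IR -> MM -> GN -> GK -> DV -> VO -> TH -> RQ -> AM -> RD -> LT -> GV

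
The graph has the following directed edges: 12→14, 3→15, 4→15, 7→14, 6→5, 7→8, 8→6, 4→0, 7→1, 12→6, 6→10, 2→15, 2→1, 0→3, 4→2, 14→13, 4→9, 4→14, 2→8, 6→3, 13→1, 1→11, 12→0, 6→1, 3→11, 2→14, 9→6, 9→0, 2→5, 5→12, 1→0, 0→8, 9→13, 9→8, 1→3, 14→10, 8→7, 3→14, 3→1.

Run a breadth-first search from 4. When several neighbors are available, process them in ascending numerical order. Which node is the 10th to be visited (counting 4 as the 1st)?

Visit 4; enqueue 0, 2, 9, 14, 15 → queue [0, 2, 9, 14, 15]
Visit 0; enqueue 3, 8 → queue [2, 9, 14, 15, 3, 8]
Visit 2; enqueue 1, 5 → queue [9, 14, 15, 3, 8, 1, 5]
Visit 9; enqueue 6, 13 → queue [14, 15, 3, 8, 1, 5, 6, 13]
Visit 14; enqueue 10 → queue [15, 3, 8, 1, 5, 6, 13, 10]
Visit 15 → queue [3, 8, 1, 5, 6, 13, 10]
Visit 3; enqueue 11 → queue [8, 1, 5, 6, 13, 10, 11]
Visit 8; enqueue 7 → queue [1, 5, 6, 13, 10, 11, 7]
Visit 1 → queue [5, 6, 13, 10, 11, 7]
Visit 5; enqueue 12 → queue [6, 13, 10, 11, 7, 12]
Visit 6 → queue [13, 10, 11, 7, 12]
Visit 13 → queue [10, 11, 7, 12]
Visit 10 → queue [11, 7, 12]
Visit 11 → queue [7, 12]
Visit 7 → queue [12]
Visit 12 → queue []

Visit order: 4, 0, 2, 9, 14, 15, 3, 8, 1, 5, 6, 13, 10, 11, 7, 12

5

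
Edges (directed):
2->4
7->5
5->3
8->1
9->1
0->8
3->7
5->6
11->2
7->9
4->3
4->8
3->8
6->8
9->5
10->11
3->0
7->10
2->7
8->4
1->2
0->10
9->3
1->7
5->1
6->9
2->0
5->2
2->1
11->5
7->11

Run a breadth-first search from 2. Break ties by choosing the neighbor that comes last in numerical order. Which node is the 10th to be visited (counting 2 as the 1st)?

Visit 2; enqueue 7, 4, 1, 0 → queue [7, 4, 1, 0]
Visit 7; enqueue 11, 10, 9, 5 → queue [4, 1, 0, 11, 10, 9, 5]
Visit 4; enqueue 8, 3 → queue [1, 0, 11, 10, 9, 5, 8, 3]
Visit 1 → queue [0, 11, 10, 9, 5, 8, 3]
Visit 0 → queue [11, 10, 9, 5, 8, 3]
Visit 11 → queue [10, 9, 5, 8, 3]
Visit 10 → queue [9, 5, 8, 3]
Visit 9 → queue [5, 8, 3]
Visit 5; enqueue 6 → queue [8, 3, 6]
Visit 8 → queue [3, 6]
Visit 3 → queue [6]
Visit 6 → queue []

Visit order: 2, 7, 4, 1, 0, 11, 10, 9, 5, 8, 3, 6

8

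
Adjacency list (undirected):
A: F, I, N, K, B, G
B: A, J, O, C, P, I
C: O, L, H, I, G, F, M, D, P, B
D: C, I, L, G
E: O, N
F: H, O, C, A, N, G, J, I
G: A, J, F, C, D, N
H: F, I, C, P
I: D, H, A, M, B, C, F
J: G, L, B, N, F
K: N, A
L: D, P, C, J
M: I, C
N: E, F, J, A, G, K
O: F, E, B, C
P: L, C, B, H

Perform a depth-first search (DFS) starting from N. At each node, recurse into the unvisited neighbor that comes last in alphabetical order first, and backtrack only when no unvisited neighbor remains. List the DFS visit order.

N → K → A → I → M → C → P → L → J → G → F → O → E → B → H → D

Visit N
N → K
K → A
A → I
I → M
M → C
C → P
P → L
L → J
J → G
G → F
F → O
O → E
O → B
F → H
G → D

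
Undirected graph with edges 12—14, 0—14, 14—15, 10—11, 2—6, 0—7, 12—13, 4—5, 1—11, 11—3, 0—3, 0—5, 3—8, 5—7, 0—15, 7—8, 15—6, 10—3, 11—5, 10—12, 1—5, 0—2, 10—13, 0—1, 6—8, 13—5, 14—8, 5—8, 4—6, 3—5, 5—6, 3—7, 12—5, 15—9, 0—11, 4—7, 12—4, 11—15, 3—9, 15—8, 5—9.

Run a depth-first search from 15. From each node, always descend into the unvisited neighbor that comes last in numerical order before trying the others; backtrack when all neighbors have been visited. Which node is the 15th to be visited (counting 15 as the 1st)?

0

Visit 15
15 → 14
14 → 12
12 → 13
13 → 10
10 → 11
11 → 5
5 → 9
9 → 3
3 → 8
8 → 7
7 → 4
4 → 6
6 → 2
2 → 0
0 → 1

Visit order: 15, 14, 12, 13, 10, 11, 5, 9, 3, 8, 7, 4, 6, 2, 0, 1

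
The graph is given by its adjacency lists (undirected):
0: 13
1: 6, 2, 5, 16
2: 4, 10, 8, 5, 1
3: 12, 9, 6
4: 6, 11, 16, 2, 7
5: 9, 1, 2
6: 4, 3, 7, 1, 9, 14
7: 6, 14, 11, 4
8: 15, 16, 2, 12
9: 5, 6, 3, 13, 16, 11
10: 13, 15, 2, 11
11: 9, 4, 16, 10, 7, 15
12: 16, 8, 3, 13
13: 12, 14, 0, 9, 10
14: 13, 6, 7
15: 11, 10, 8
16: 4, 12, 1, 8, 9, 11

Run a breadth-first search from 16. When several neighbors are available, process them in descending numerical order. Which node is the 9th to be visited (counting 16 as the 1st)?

3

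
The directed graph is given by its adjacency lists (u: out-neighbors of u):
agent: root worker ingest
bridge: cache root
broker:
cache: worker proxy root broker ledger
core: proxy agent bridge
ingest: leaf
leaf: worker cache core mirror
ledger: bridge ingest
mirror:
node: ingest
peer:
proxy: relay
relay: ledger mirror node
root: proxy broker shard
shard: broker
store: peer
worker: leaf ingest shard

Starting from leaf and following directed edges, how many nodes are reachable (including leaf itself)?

15

BFS from leaf visits: leaf, worker, mirror, core, cache, shard, ingest, proxy, bridge, agent, root, ledger, broker, relay, node
Reachable nodes: 15 of 17 total.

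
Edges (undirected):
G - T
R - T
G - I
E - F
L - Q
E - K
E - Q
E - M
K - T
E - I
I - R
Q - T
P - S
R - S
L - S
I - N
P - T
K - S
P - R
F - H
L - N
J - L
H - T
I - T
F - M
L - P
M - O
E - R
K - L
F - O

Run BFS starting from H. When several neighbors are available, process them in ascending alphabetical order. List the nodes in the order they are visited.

H -> F -> T -> E -> M -> O -> G -> I -> K -> P -> Q -> R -> N -> L -> S -> J

Visit H; enqueue F, T → queue [F, T]
Visit F; enqueue E, M, O → queue [T, E, M, O]
Visit T; enqueue G, I, K, P, Q, R → queue [E, M, O, G, I, K, P, Q, R]
Visit E → queue [M, O, G, I, K, P, Q, R]
Visit M → queue [O, G, I, K, P, Q, R]
Visit O → queue [G, I, K, P, Q, R]
Visit G → queue [I, K, P, Q, R]
Visit I; enqueue N → queue [K, P, Q, R, N]
Visit K; enqueue L, S → queue [P, Q, R, N, L, S]
Visit P → queue [Q, R, N, L, S]
Visit Q → queue [R, N, L, S]
Visit R → queue [N, L, S]
Visit N → queue [L, S]
Visit L; enqueue J → queue [S, J]
Visit S → queue [J]
Visit J → queue []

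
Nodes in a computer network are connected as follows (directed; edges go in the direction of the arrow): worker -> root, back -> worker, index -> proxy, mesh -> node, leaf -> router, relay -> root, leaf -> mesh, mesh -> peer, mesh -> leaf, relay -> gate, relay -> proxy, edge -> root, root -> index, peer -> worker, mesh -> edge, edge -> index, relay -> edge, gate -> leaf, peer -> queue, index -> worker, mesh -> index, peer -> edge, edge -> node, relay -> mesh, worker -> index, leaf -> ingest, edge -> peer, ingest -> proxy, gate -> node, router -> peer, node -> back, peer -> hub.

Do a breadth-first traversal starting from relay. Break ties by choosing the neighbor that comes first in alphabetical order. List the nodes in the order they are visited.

Visit relay; enqueue edge, gate, mesh, proxy, root → queue [edge, gate, mesh, proxy, root]
Visit edge; enqueue index, node, peer → queue [gate, mesh, proxy, root, index, node, peer]
Visit gate; enqueue leaf → queue [mesh, proxy, root, index, node, peer, leaf]
Visit mesh → queue [proxy, root, index, node, peer, leaf]
Visit proxy → queue [root, index, node, peer, leaf]
Visit root → queue [index, node, peer, leaf]
Visit index; enqueue worker → queue [node, peer, leaf, worker]
Visit node; enqueue back → queue [peer, leaf, worker, back]
Visit peer; enqueue hub, queue → queue [leaf, worker, back, hub, queue]
Visit leaf; enqueue ingest, router → queue [worker, back, hub, queue, ingest, router]
Visit worker → queue [back, hub, queue, ingest, router]
Visit back → queue [hub, queue, ingest, router]
Visit hub → queue [queue, ingest, router]
Visit queue → queue [ingest, router]
Visit ingest → queue [router]
Visit router → queue []

relay -> edge -> gate -> mesh -> proxy -> root -> index -> node -> peer -> leaf -> worker -> back -> hub -> queue -> ingest -> router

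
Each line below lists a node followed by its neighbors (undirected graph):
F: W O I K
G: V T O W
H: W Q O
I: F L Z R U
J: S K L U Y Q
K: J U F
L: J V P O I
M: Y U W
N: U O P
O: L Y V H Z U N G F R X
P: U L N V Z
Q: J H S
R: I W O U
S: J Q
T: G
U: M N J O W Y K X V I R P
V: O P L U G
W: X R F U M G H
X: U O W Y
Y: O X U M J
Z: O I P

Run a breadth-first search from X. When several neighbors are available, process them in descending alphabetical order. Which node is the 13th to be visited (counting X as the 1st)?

P

Visit X; enqueue Y, W, U, O → queue [Y, W, U, O]
Visit Y; enqueue M, J → queue [W, U, O, M, J]
Visit W; enqueue R, H, G, F → queue [U, O, M, J, R, H, G, F]
Visit U; enqueue V, P, N, K, I → queue [O, M, J, R, H, G, F, V, P, N, K, I]
Visit O; enqueue Z, L → queue [M, J, R, H, G, F, V, P, N, K, I, Z, L]
Visit M → queue [J, R, H, G, F, V, P, N, K, I, Z, L]
Visit J; enqueue S, Q → queue [R, H, G, F, V, P, N, K, I, Z, L, S, Q]
Visit R → queue [H, G, F, V, P, N, K, I, Z, L, S, Q]
Visit H → queue [G, F, V, P, N, K, I, Z, L, S, Q]
Visit G; enqueue T → queue [F, V, P, N, K, I, Z, L, S, Q, T]
Visit F → queue [V, P, N, K, I, Z, L, S, Q, T]
Visit V → queue [P, N, K, I, Z, L, S, Q, T]
Visit P → queue [N, K, I, Z, L, S, Q, T]
Visit N → queue [K, I, Z, L, S, Q, T]
Visit K → queue [I, Z, L, S, Q, T]
Visit I → queue [Z, L, S, Q, T]
Visit Z → queue [L, S, Q, T]
Visit L → queue [S, Q, T]
Visit S → queue [Q, T]
Visit Q → queue [T]
Visit T → queue []

Visit order: X, Y, W, U, O, M, J, R, H, G, F, V, P, N, K, I, Z, L, S, Q, T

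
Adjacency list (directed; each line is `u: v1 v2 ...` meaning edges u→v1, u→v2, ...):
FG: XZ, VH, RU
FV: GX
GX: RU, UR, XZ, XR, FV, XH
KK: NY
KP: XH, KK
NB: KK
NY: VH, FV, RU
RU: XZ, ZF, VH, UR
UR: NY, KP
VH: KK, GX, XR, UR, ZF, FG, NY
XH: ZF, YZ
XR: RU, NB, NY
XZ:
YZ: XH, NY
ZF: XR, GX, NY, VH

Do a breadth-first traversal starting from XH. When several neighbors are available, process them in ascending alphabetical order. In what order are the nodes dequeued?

Visit XH; enqueue YZ, ZF → queue [YZ, ZF]
Visit YZ; enqueue NY → queue [ZF, NY]
Visit ZF; enqueue GX, VH, XR → queue [NY, GX, VH, XR]
Visit NY; enqueue FV, RU → queue [GX, VH, XR, FV, RU]
Visit GX; enqueue UR, XZ → queue [VH, XR, FV, RU, UR, XZ]
Visit VH; enqueue FG, KK → queue [XR, FV, RU, UR, XZ, FG, KK]
Visit XR; enqueue NB → queue [FV, RU, UR, XZ, FG, KK, NB]
Visit FV → queue [RU, UR, XZ, FG, KK, NB]
Visit RU → queue [UR, XZ, FG, KK, NB]
Visit UR; enqueue KP → queue [XZ, FG, KK, NB, KP]
Visit XZ → queue [FG, KK, NB, KP]
Visit FG → queue [KK, NB, KP]
Visit KK → queue [NB, KP]
Visit NB → queue [KP]
Visit KP → queue []

XH YZ ZF NY GX VH XR FV RU UR XZ FG KK NB KP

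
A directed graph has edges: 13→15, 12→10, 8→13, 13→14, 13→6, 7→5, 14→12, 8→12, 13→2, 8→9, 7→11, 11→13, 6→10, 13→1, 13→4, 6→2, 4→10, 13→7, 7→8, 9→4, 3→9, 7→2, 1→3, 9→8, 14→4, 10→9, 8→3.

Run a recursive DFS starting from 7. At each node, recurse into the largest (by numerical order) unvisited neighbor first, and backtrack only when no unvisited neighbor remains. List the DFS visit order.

Visit 7
7 → 11
11 → 13
13 → 15
13 → 14
14 → 12
12 → 10
10 → 9
9 → 8
8 → 3
9 → 4
13 → 6
6 → 2
13 → 1
7 → 5

7, 11, 13, 15, 14, 12, 10, 9, 8, 3, 4, 6, 2, 1, 5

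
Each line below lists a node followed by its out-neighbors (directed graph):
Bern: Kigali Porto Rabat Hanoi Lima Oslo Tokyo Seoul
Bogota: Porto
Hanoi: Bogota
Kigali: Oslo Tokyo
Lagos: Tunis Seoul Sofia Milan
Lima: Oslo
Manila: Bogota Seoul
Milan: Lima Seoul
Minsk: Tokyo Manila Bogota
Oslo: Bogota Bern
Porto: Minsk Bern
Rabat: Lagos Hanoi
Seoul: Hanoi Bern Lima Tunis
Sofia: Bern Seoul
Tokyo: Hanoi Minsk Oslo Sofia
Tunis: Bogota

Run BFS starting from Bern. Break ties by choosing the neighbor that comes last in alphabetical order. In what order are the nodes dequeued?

Bern → Tokyo → Seoul → Rabat → Porto → Oslo → Lima → Kigali → Hanoi → Sofia → Minsk → Tunis → Lagos → Bogota → Manila → Milan

Visit Bern; enqueue Tokyo, Seoul, Rabat, Porto, Oslo, Lima, Kigali, Hanoi → queue [Tokyo, Seoul, Rabat, Porto, Oslo, Lima, Kigali, Hanoi]
Visit Tokyo; enqueue Sofia, Minsk → queue [Seoul, Rabat, Porto, Oslo, Lima, Kigali, Hanoi, Sofia, Minsk]
Visit Seoul; enqueue Tunis → queue [Rabat, Porto, Oslo, Lima, Kigali, Hanoi, Sofia, Minsk, Tunis]
Visit Rabat; enqueue Lagos → queue [Porto, Oslo, Lima, Kigali, Hanoi, Sofia, Minsk, Tunis, Lagos]
Visit Porto → queue [Oslo, Lima, Kigali, Hanoi, Sofia, Minsk, Tunis, Lagos]
Visit Oslo; enqueue Bogota → queue [Lima, Kigali, Hanoi, Sofia, Minsk, Tunis, Lagos, Bogota]
Visit Lima → queue [Kigali, Hanoi, Sofia, Minsk, Tunis, Lagos, Bogota]
Visit Kigali → queue [Hanoi, Sofia, Minsk, Tunis, Lagos, Bogota]
Visit Hanoi → queue [Sofia, Minsk, Tunis, Lagos, Bogota]
Visit Sofia → queue [Minsk, Tunis, Lagos, Bogota]
Visit Minsk; enqueue Manila → queue [Tunis, Lagos, Bogota, Manila]
Visit Tunis → queue [Lagos, Bogota, Manila]
Visit Lagos; enqueue Milan → queue [Bogota, Manila, Milan]
Visit Bogota → queue [Manila, Milan]
Visit Manila → queue [Milan]
Visit Milan → queue []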